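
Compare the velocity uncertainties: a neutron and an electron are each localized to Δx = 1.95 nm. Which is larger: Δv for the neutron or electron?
The electron has the larger minimum velocity uncertainty, by a ratio of 1838.7.

For both particles, Δp_min = ℏ/(2Δx) = 2.704e-26 kg·m/s (same for both).

The velocity uncertainty is Δv = Δp/m:
- neutron: Δv = 2.704e-26 / 1.675e-27 = 1.614e+01 m/s = 16.144 m/s
- electron: Δv = 2.704e-26 / 9.109e-31 = 2.968e+04 m/s = 29.684 km/s

Ratio: 2.968e+04 / 1.614e+01 = 1838.7

The lighter particle has larger velocity uncertainty because Δv ∝ 1/m.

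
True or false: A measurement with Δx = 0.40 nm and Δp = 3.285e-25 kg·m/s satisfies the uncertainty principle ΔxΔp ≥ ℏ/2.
Yes, it satisfies the uncertainty principle.

Calculate the product ΔxΔp:
ΔxΔp = (4.000e-10 m) × (3.285e-25 kg·m/s)
ΔxΔp = 1.314e-34 J·s

Compare to the minimum allowed value ℏ/2:
ℏ/2 = 5.273e-35 J·s

Since ΔxΔp = 1.314e-34 J·s ≥ 5.273e-35 J·s = ℏ/2,
the measurement satisfies the uncertainty principle.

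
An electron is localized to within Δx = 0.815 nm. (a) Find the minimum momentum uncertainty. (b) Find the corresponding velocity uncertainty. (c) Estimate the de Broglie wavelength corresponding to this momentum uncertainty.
(a) Δp_min = 6.470 × 10^-26 kg·m/s
(b) Δv_min = 71.023 km/s
(c) λ_dB = 10.242 nm

Step-by-step:

(a) From the uncertainty principle:
Δp_min = ℏ/(2Δx) = (1.055e-34 J·s)/(2 × 8.150e-10 m) = 6.470e-26 kg·m/s

(b) The velocity uncertainty:
Δv = Δp/m = (6.470e-26 kg·m/s)/(9.109e-31 kg) = 7.102e+04 m/s = 71.023 km/s

(c) The de Broglie wavelength for this momentum:
λ = h/p = (6.626e-34 J·s)/(6.470e-26 kg·m/s) = 1.024e-08 m = 10.242 nm

Note: The de Broglie wavelength is comparable to the localization size, as expected from wave-particle duality.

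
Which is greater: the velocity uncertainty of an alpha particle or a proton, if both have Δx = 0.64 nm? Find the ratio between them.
The proton has the larger minimum velocity uncertainty, by a ratio of 4.0.

For both particles, Δp_min = ℏ/(2Δx) = 8.239e-26 kg·m/s (same for both).

The velocity uncertainty is Δv = Δp/m:
- alpha particle: Δv = 8.239e-26 / 6.645e-27 = 1.240e+01 m/s = 12.399 m/s
- proton: Δv = 8.239e-26 / 1.673e-27 = 4.926e+01 m/s = 49.257 m/s

Ratio: 4.926e+01 / 1.240e+01 = 4.0

The lighter particle has larger velocity uncertainty because Δv ∝ 1/m.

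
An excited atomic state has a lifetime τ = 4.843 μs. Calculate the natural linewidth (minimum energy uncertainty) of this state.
67.955 peV

Using the energy-time uncertainty principle:
ΔEΔt ≥ ℏ/2

The lifetime τ represents the time uncertainty Δt.
The natural linewidth (minimum energy uncertainty) is:

ΔE = ℏ/(2τ)
ΔE = (1.055e-34 J·s) / (2 × 4.843e-06 s)
ΔE = 1.089e-29 J = 67.955 peV

This natural linewidth limits the precision of spectroscopic measurements.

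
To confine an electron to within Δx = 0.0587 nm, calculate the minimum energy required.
2.764 eV

Localizing a particle requires giving it sufficient momentum uncertainty:

1. From uncertainty principle: Δp ≥ ℏ/(2Δx)
   Δp_min = (1.055e-34 J·s) / (2 × 5.870e-11 m)
   Δp_min = 8.983e-25 kg·m/s

2. This momentum uncertainty corresponds to kinetic energy:
   KE ≈ (Δp)²/(2m) = (8.983e-25)²/(2 × 9.109e-31 kg)
   KE = 4.429e-19 J = 2.764 eV

Tighter localization requires more energy.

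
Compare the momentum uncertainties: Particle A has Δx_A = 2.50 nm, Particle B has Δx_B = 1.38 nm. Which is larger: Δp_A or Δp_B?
Particle B has the larger minimum momentum uncertainty, by a factor of 1.81.

For each particle, the minimum momentum uncertainty is Δp_min = ℏ/(2Δx):

Particle A: Δp_A = ℏ/(2×2.500e-09 m) = 2.109e-26 kg·m/s
Particle B: Δp_B = ℏ/(2×1.380e-09 m) = 3.821e-26 kg·m/s

Ratio: Δp_B/Δp_A = 1.81

Since Δp_min ∝ 1/Δx, the particle with smaller position uncertainty (B) has larger momentum uncertainty.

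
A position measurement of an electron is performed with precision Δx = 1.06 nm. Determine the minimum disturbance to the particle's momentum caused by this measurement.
4.974 × 10^-26 kg·m/s

The uncertainty principle implies that measuring position disturbs momentum:
ΔxΔp ≥ ℏ/2

When we measure position with precision Δx, we necessarily introduce a momentum uncertainty:
Δp ≥ ℏ/(2Δx)
Δp_min = (1.055e-34 J·s) / (2 × 1.060e-09 m)
Δp_min = 4.974e-26 kg·m/s

The more precisely we measure position, the greater the momentum disturbance.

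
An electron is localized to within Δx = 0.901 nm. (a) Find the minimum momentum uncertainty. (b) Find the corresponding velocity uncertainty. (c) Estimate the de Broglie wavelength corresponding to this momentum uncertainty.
(a) Δp_min = 5.852 × 10^-26 kg·m/s
(b) Δv_min = 64.244 km/s
(c) λ_dB = 11.322 nm

Step-by-step:

(a) From the uncertainty principle:
Δp_min = ℏ/(2Δx) = (1.055e-34 J·s)/(2 × 9.010e-10 m) = 5.852e-26 kg·m/s

(b) The velocity uncertainty:
Δv = Δp/m = (5.852e-26 kg·m/s)/(9.109e-31 kg) = 6.424e+04 m/s = 64.244 km/s

(c) The de Broglie wavelength for this momentum:
λ = h/p = (6.626e-34 J·s)/(5.852e-26 kg·m/s) = 1.132e-08 m = 11.322 nm

Note: The de Broglie wavelength is comparable to the localization size, as expected from wave-particle duality.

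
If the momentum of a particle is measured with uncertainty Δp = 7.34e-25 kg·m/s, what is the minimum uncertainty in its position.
71.837 pm

Using the Heisenberg uncertainty principle:
ΔxΔp ≥ ℏ/2

The minimum uncertainty in position is:
Δx_min = ℏ/(2Δp)
Δx_min = (1.055e-34 J·s) / (2 × 7.340e-25 kg·m/s)
Δx_min = 7.184e-11 m = 71.837 pm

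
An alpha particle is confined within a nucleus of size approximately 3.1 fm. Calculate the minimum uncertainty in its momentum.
1.701 × 10^-20 kg·m/s

Using the Heisenberg uncertainty principle:
ΔxΔp ≥ ℏ/2

With Δx ≈ L = 3.100e-15 m (the confinement size):
Δp_min = ℏ/(2Δx)
Δp_min = (1.055e-34 J·s) / (2 × 3.100e-15 m)
Δp_min = 1.701e-20 kg·m/s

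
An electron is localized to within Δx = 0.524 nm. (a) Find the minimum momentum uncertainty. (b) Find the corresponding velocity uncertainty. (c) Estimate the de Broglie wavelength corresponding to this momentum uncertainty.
(a) Δp_min = 1.006 × 10^-25 kg·m/s
(b) Δv_min = 110.465 km/s
(c) λ_dB = 6.585 nm

Step-by-step:

(a) From the uncertainty principle:
Δp_min = ℏ/(2Δx) = (1.055e-34 J·s)/(2 × 5.240e-10 m) = 1.006e-25 kg·m/s

(b) The velocity uncertainty:
Δv = Δp/m = (1.006e-25 kg·m/s)/(9.109e-31 kg) = 1.105e+05 m/s = 110.465 km/s

(c) The de Broglie wavelength for this momentum:
λ = h/p = (6.626e-34 J·s)/(1.006e-25 kg·m/s) = 6.585e-09 m = 6.585 nm

Note: The de Broglie wavelength is comparable to the localization size, as expected from wave-particle duality.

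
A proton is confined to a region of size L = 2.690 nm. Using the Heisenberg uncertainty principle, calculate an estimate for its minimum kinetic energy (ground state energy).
716.885 neV

Using the uncertainty principle to estimate ground state energy:

1. The position uncertainty is approximately the confinement size:
   Δx ≈ L = 2.690e-09 m

2. From ΔxΔp ≥ ℏ/2, the minimum momentum uncertainty is:
   Δp ≈ ℏ/(2L) = 1.960e-26 kg·m/s

3. The kinetic energy is approximately:
   KE ≈ (Δp)²/(2m) = (1.960e-26)²/(2 × 1.673e-27 kg)
   KE ≈ 1.149e-25 J = 716.885 neV

This is an order-of-magnitude estimate of the ground state energy.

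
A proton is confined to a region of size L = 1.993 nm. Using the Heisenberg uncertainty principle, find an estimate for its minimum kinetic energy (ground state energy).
1.306 μeV

Using the uncertainty principle to estimate ground state energy:

1. The position uncertainty is approximately the confinement size:
   Δx ≈ L = 1.993e-09 m

2. From ΔxΔp ≥ ℏ/2, the minimum momentum uncertainty is:
   Δp ≈ ℏ/(2L) = 2.646e-26 kg·m/s

3. The kinetic energy is approximately:
   KE ≈ (Δp)²/(2m) = (2.646e-26)²/(2 × 1.673e-27 kg)
   KE ≈ 2.092e-25 J = 1.306 μeV

This is an order-of-magnitude estimate of the ground state energy.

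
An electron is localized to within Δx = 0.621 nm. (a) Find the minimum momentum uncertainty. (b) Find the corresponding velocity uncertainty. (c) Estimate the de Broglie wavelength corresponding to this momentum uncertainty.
(a) Δp_min = 8.491 × 10^-26 kg·m/s
(b) Δv_min = 93.211 km/s
(c) λ_dB = 7.804 nm

Step-by-step:

(a) From the uncertainty principle:
Δp_min = ℏ/(2Δx) = (1.055e-34 J·s)/(2 × 6.210e-10 m) = 8.491e-26 kg·m/s

(b) The velocity uncertainty:
Δv = Δp/m = (8.491e-26 kg·m/s)/(9.109e-31 kg) = 9.321e+04 m/s = 93.211 km/s

(c) The de Broglie wavelength for this momentum:
λ = h/p = (6.626e-34 J·s)/(8.491e-26 kg·m/s) = 7.804e-09 m = 7.804 nm

Note: The de Broglie wavelength is comparable to the localization size, as expected from wave-particle duality.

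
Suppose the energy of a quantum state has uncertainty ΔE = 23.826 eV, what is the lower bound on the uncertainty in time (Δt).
13.813 as

Using the energy-time uncertainty principle:
ΔEΔt ≥ ℏ/2

The minimum uncertainty in time is:
Δt_min = ℏ/(2ΔE)
Δt_min = (1.055e-34 J·s) / (2 × 3.817e-18 J)
Δt_min = 1.381e-17 s = 13.813 as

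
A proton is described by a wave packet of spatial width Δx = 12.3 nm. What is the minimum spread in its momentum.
4.287 × 10^-27 kg·m/s

For a wave packet, the spatial width Δx and momentum spread Δp are related by the uncertainty principle:
ΔxΔp ≥ ℏ/2

The minimum momentum spread is:
Δp_min = ℏ/(2Δx)
Δp_min = (1.055e-34 J·s) / (2 × 1.230e-08 m)
Δp_min = 4.287e-27 kg·m/s

A wave packet cannot have both a well-defined position and well-defined momentum.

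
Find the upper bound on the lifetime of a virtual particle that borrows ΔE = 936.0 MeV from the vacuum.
3.516 × 10^-25 s

Using the energy-time uncertainty principle:
ΔEΔt ≥ ℏ/2

For a virtual particle borrowing energy ΔE, the maximum lifetime is:
Δt_max = ℏ/(2ΔE)

Converting energy:
ΔE = 936.0 MeV = 1.500e-10 J

Δt_max = (1.055e-34 J·s) / (2 × 1.500e-10 J)
Δt_max = 3.516e-25 s = 3.516 × 10^-25 s

Virtual particles with higher borrowed energy exist for shorter times.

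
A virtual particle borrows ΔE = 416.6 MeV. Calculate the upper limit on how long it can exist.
7.900 × 10^-25 s

Using the energy-time uncertainty principle:
ΔEΔt ≥ ℏ/2

For a virtual particle borrowing energy ΔE, the maximum lifetime is:
Δt_max = ℏ/(2ΔE)

Converting energy:
ΔE = 416.6 MeV = 6.675e-11 J

Δt_max = (1.055e-34 J·s) / (2 × 6.675e-11 J)
Δt_max = 7.900e-25 s = 7.900 × 10^-25 s

Virtual particles with higher borrowed energy exist for shorter times.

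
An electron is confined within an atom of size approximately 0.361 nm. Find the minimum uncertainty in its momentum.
1.461 × 10^-25 kg·m/s

Using the Heisenberg uncertainty principle:
ΔxΔp ≥ ℏ/2

With Δx ≈ L = 3.610e-10 m (the confinement size):
Δp_min = ℏ/(2Δx)
Δp_min = (1.055e-34 J·s) / (2 × 3.610e-10 m)
Δp_min = 1.461e-25 kg·m/s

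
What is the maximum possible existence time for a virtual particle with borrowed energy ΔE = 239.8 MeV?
1.372 ys

Using the energy-time uncertainty principle:
ΔEΔt ≥ ℏ/2

For a virtual particle borrowing energy ΔE, the maximum lifetime is:
Δt_max = ℏ/(2ΔE)

Converting energy:
ΔE = 239.8 MeV = 3.842e-11 J

Δt_max = (1.055e-34 J·s) / (2 × 3.842e-11 J)
Δt_max = 1.372e-24 s = 1.372 ys

Virtual particles with higher borrowed energy exist for shorter times.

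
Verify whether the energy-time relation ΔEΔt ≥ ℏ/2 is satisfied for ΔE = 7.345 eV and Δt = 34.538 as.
No, it violates the uncertainty relation.

Calculate the product ΔEΔt:
ΔE = 7.345 eV = 1.177e-18 J
ΔEΔt = (1.177e-18 J) × (3.454e-17 s)
ΔEΔt = 4.064e-35 J·s

Compare to the minimum allowed value ℏ/2:
ℏ/2 = 5.273e-35 J·s

Since ΔEΔt = 4.064e-35 J·s < 5.273e-35 J·s = ℏ/2,
this violates the uncertainty relation.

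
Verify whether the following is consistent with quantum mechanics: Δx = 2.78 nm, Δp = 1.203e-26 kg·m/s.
No, it violates the uncertainty principle (impossible measurement).

Calculate the product ΔxΔp:
ΔxΔp = (2.780e-09 m) × (1.203e-26 kg·m/s)
ΔxΔp = 3.344e-35 J·s

Compare to the minimum allowed value ℏ/2:
ℏ/2 = 5.273e-35 J·s

Since ΔxΔp = 3.344e-35 J·s < 5.273e-35 J·s = ℏ/2,
the measurement violates the uncertainty principle.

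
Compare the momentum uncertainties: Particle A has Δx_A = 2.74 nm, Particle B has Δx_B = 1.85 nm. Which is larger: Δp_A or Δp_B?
Particle B has the larger minimum momentum uncertainty, by a factor of 1.48.

For each particle, the minimum momentum uncertainty is Δp_min = ℏ/(2Δx):

Particle A: Δp_A = ℏ/(2×2.740e-09 m) = 1.924e-26 kg·m/s
Particle B: Δp_B = ℏ/(2×1.850e-09 m) = 2.850e-26 kg·m/s

Ratio: Δp_B/Δp_A = 1.48

Since Δp_min ∝ 1/Δx, the particle with smaller position uncertainty (B) has larger momentum uncertainty.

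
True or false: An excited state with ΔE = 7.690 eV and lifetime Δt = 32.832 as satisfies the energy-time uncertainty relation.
No, it violates the uncertainty relation.

Calculate the product ΔEΔt:
ΔE = 7.690 eV = 1.232e-18 J
ΔEΔt = (1.232e-18 J) × (3.283e-17 s)
ΔEΔt = 4.045e-35 J·s

Compare to the minimum allowed value ℏ/2:
ℏ/2 = 5.273e-35 J·s

Since ΔEΔt = 4.045e-35 J·s < 5.273e-35 J·s = ℏ/2,
this violates the uncertainty relation.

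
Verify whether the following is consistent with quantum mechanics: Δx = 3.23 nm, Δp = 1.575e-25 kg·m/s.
Yes, it satisfies the uncertainty principle.

Calculate the product ΔxΔp:
ΔxΔp = (3.230e-09 m) × (1.575e-25 kg·m/s)
ΔxΔp = 5.087e-34 J·s

Compare to the minimum allowed value ℏ/2:
ℏ/2 = 5.273e-35 J·s

Since ΔxΔp = 5.087e-34 J·s ≥ 5.273e-35 J·s = ℏ/2,
the measurement satisfies the uncertainty principle.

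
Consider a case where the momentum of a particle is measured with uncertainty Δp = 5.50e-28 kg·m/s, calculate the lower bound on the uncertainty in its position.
95.870 nm

Using the Heisenberg uncertainty principle:
ΔxΔp ≥ ℏ/2

The minimum uncertainty in position is:
Δx_min = ℏ/(2Δp)
Δx_min = (1.055e-34 J·s) / (2 × 5.500e-28 kg·m/s)
Δx_min = 9.587e-08 m = 95.870 nm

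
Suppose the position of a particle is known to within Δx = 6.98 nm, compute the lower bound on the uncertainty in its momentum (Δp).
7.554 × 10^-27 kg·m/s

Using the Heisenberg uncertainty principle:
ΔxΔp ≥ ℏ/2

The minimum uncertainty in momentum is:
Δp_min = ℏ/(2Δx)
Δp_min = (1.055e-34 J·s) / (2 × 6.980e-09 m)
Δp_min = 7.554e-27 kg·m/s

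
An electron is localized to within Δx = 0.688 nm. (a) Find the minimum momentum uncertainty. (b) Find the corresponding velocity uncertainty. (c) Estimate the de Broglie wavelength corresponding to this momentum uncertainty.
(a) Δp_min = 7.664 × 10^-26 kg·m/s
(b) Δv_min = 84.133 km/s
(c) λ_dB = 8.646 nm

Step-by-step:

(a) From the uncertainty principle:
Δp_min = ℏ/(2Δx) = (1.055e-34 J·s)/(2 × 6.880e-10 m) = 7.664e-26 kg·m/s

(b) The velocity uncertainty:
Δv = Δp/m = (7.664e-26 kg·m/s)/(9.109e-31 kg) = 8.413e+04 m/s = 84.133 km/s

(c) The de Broglie wavelength for this momentum:
λ = h/p = (6.626e-34 J·s)/(7.664e-26 kg·m/s) = 8.646e-09 m = 8.646 nm

Note: The de Broglie wavelength is comparable to the localization size, as expected from wave-particle duality.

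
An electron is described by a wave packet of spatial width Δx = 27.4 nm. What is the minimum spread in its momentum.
1.924 × 10^-27 kg·m/s

For a wave packet, the spatial width Δx and momentum spread Δp are related by the uncertainty principle:
ΔxΔp ≥ ℏ/2

The minimum momentum spread is:
Δp_min = ℏ/(2Δx)
Δp_min = (1.055e-34 J·s) / (2 × 2.740e-08 m)
Δp_min = 1.924e-27 kg·m/s

A wave packet cannot have both a well-defined position and well-defined momentum.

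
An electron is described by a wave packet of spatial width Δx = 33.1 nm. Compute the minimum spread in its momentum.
1.593 × 10^-27 kg·m/s

For a wave packet, the spatial width Δx and momentum spread Δp are related by the uncertainty principle:
ΔxΔp ≥ ℏ/2

The minimum momentum spread is:
Δp_min = ℏ/(2Δx)
Δp_min = (1.055e-34 J·s) / (2 × 3.310e-08 m)
Δp_min = 1.593e-27 kg·m/s

A wave packet cannot have both a well-defined position and well-defined momentum.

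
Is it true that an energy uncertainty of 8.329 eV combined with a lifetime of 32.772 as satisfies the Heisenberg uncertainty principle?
No, it violates the uncertainty relation.

Calculate the product ΔEΔt:
ΔE = 8.329 eV = 1.334e-18 J
ΔEΔt = (1.334e-18 J) × (3.277e-17 s)
ΔEΔt = 4.373e-35 J·s

Compare to the minimum allowed value ℏ/2:
ℏ/2 = 5.273e-35 J·s

Since ΔEΔt = 4.373e-35 J·s < 5.273e-35 J·s = ℏ/2,
this violates the uncertainty relation.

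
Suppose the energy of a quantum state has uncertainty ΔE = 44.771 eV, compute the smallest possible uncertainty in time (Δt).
7.351 as

Using the energy-time uncertainty principle:
ΔEΔt ≥ ℏ/2

The minimum uncertainty in time is:
Δt_min = ℏ/(2ΔE)
Δt_min = (1.055e-34 J·s) / (2 × 7.173e-18 J)
Δt_min = 7.351e-18 s = 7.351 as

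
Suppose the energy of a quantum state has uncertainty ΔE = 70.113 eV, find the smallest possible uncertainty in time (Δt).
4.694 as

Using the energy-time uncertainty principle:
ΔEΔt ≥ ℏ/2

The minimum uncertainty in time is:
Δt_min = ℏ/(2ΔE)
Δt_min = (1.055e-34 J·s) / (2 × 1.123e-17 J)
Δt_min = 4.694e-18 s = 4.694 as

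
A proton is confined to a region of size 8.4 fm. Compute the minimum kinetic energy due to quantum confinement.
73.518 keV

Using the uncertainty principle:

1. Position uncertainty: Δx ≈ 8.400e-15 m
2. Minimum momentum uncertainty: Δp = ℏ/(2Δx) = 6.277e-21 kg·m/s
3. Minimum kinetic energy:
   KE = (Δp)²/(2m) = (6.277e-21)²/(2 × 1.673e-27 kg)
   KE = 1.178e-14 J = 73.518 keV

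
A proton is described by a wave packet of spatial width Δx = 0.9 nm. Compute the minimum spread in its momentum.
5.859 × 10^-26 kg·m/s

For a wave packet, the spatial width Δx and momentum spread Δp are related by the uncertainty principle:
ΔxΔp ≥ ℏ/2

The minimum momentum spread is:
Δp_min = ℏ/(2Δx)
Δp_min = (1.055e-34 J·s) / (2 × 9.000e-10 m)
Δp_min = 5.859e-26 kg·m/s

A wave packet cannot have both a well-defined position and well-defined momentum.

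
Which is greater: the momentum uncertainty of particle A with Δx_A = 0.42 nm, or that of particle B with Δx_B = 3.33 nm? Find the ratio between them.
Particle A has the larger minimum momentum uncertainty, by a factor of 7.93.

For each particle, the minimum momentum uncertainty is Δp_min = ℏ/(2Δx):

Particle A: Δp_A = ℏ/(2×4.200e-10 m) = 1.255e-25 kg·m/s
Particle B: Δp_B = ℏ/(2×3.330e-09 m) = 1.583e-26 kg·m/s

Ratio: Δp_A/Δp_B = 7.93

Since Δp_min ∝ 1/Δx, the particle with smaller position uncertainty (A) has larger momentum uncertainty.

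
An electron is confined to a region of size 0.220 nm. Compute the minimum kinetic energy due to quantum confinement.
196.797 meV

Using the uncertainty principle:

1. Position uncertainty: Δx ≈ 2.200e-10 m
2. Minimum momentum uncertainty: Δp = ℏ/(2Δx) = 2.397e-25 kg·m/s
3. Minimum kinetic energy:
   KE = (Δp)²/(2m) = (2.397e-25)²/(2 × 9.109e-31 kg)
   KE = 3.153e-20 J = 196.797 meV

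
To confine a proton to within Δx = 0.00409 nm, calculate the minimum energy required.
310.104 meV

Localizing a particle requires giving it sufficient momentum uncertainty:

1. From uncertainty principle: Δp ≥ ℏ/(2Δx)
   Δp_min = (1.055e-34 J·s) / (2 × 4.090e-12 m)
   Δp_min = 1.289e-23 kg·m/s

2. This momentum uncertainty corresponds to kinetic energy:
   KE ≈ (Δp)²/(2m) = (1.289e-23)²/(2 × 1.673e-27 kg)
   KE = 4.968e-20 J = 310.104 meV

Tighter localization requires more energy.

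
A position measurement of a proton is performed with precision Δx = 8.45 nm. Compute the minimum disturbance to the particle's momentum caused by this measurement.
6.240 × 10^-27 kg·m/s

The uncertainty principle implies that measuring position disturbs momentum:
ΔxΔp ≥ ℏ/2

When we measure position with precision Δx, we necessarily introduce a momentum uncertainty:
Δp ≥ ℏ/(2Δx)
Δp_min = (1.055e-34 J·s) / (2 × 8.450e-09 m)
Δp_min = 6.240e-27 kg·m/s

The more precisely we measure position, the greater the momentum disturbance.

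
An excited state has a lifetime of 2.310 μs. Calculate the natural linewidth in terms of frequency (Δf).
34.449 kHz

Using the energy-time uncertainty principle and E = hf:
ΔEΔt ≥ ℏ/2
hΔf·Δt ≥ ℏ/2

The minimum frequency uncertainty is:
Δf = ℏ/(2hτ) = 1/(4πτ)
Δf = 1/(4π × 2.310e-06 s)
Δf = 3.445e+04 Hz = 34.449 kHz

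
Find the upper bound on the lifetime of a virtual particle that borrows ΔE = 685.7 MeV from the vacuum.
4.800 × 10^-25 s

Using the energy-time uncertainty principle:
ΔEΔt ≥ ℏ/2

For a virtual particle borrowing energy ΔE, the maximum lifetime is:
Δt_max = ℏ/(2ΔE)

Converting energy:
ΔE = 685.7 MeV = 1.099e-10 J

Δt_max = (1.055e-34 J·s) / (2 × 1.099e-10 J)
Δt_max = 4.800e-25 s = 4.800 × 10^-25 s

Virtual particles with higher borrowed energy exist for shorter times.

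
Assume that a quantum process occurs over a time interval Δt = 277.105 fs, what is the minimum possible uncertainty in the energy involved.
1.188 meV

Using the energy-time uncertainty principle:
ΔEΔt ≥ ℏ/2

The minimum uncertainty in energy is:
ΔE_min = ℏ/(2Δt)
ΔE_min = (1.055e-34 J·s) / (2 × 2.771e-13 s)
ΔE_min = 1.903e-22 J = 1.188 meV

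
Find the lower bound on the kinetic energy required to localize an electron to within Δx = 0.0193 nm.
25.571 eV

Localizing a particle requires giving it sufficient momentum uncertainty:

1. From uncertainty principle: Δp ≥ ℏ/(2Δx)
   Δp_min = (1.055e-34 J·s) / (2 × 1.930e-11 m)
   Δp_min = 2.732e-24 kg·m/s

2. This momentum uncertainty corresponds to kinetic energy:
   KE ≈ (Δp)²/(2m) = (2.732e-24)²/(2 × 9.109e-31 kg)
   KE = 4.097e-18 J = 25.571 eV

Tighter localization requires more energy.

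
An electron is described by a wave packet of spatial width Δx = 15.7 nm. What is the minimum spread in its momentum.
3.359 × 10^-27 kg·m/s

For a wave packet, the spatial width Δx and momentum spread Δp are related by the uncertainty principle:
ΔxΔp ≥ ℏ/2

The minimum momentum spread is:
Δp_min = ℏ/(2Δx)
Δp_min = (1.055e-34 J·s) / (2 × 1.570e-08 m)
Δp_min = 3.359e-27 kg·m/s

A wave packet cannot have both a well-defined position and well-defined momentum.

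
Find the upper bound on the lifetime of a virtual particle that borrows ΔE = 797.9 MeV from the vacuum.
4.125 × 10^-25 s

Using the energy-time uncertainty principle:
ΔEΔt ≥ ℏ/2

For a virtual particle borrowing energy ΔE, the maximum lifetime is:
Δt_max = ℏ/(2ΔE)

Converting energy:
ΔE = 797.9 MeV = 1.278e-10 J

Δt_max = (1.055e-34 J·s) / (2 × 1.278e-10 J)
Δt_max = 4.125e-25 s = 4.125 × 10^-25 s

Virtual particles with higher borrowed energy exist for shorter times.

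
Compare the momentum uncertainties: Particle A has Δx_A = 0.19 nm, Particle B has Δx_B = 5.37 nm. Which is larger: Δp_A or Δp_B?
Particle A has the larger minimum momentum uncertainty, by a factor of 28.26.

For each particle, the minimum momentum uncertainty is Δp_min = ℏ/(2Δx):

Particle A: Δp_A = ℏ/(2×1.900e-10 m) = 2.775e-25 kg·m/s
Particle B: Δp_B = ℏ/(2×5.370e-09 m) = 9.819e-27 kg·m/s

Ratio: Δp_A/Δp_B = 28.26

Since Δp_min ∝ 1/Δx, the particle with smaller position uncertainty (A) has larger momentum uncertainty.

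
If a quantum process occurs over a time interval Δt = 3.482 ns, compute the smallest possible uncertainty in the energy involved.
94.516 neV

Using the energy-time uncertainty principle:
ΔEΔt ≥ ℏ/2

The minimum uncertainty in energy is:
ΔE_min = ℏ/(2Δt)
ΔE_min = (1.055e-34 J·s) / (2 × 3.482e-09 s)
ΔE_min = 1.514e-26 J = 94.516 neV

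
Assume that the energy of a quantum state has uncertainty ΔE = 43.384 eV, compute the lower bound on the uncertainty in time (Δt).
7.586 as

Using the energy-time uncertainty principle:
ΔEΔt ≥ ℏ/2

The minimum uncertainty in time is:
Δt_min = ℏ/(2ΔE)
Δt_min = (1.055e-34 J·s) / (2 × 6.951e-18 J)
Δt_min = 7.586e-18 s = 7.586 as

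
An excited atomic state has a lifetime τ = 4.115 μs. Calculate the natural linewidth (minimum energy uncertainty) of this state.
79.977 peV

Using the energy-time uncertainty principle:
ΔEΔt ≥ ℏ/2

The lifetime τ represents the time uncertainty Δt.
The natural linewidth (minimum energy uncertainty) is:

ΔE = ℏ/(2τ)
ΔE = (1.055e-34 J·s) / (2 × 4.115e-06 s)
ΔE = 1.281e-29 J = 79.977 peV

This natural linewidth limits the precision of spectroscopic measurements.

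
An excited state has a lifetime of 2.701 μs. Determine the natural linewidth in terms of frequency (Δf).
29.462 kHz

Using the energy-time uncertainty principle and E = hf:
ΔEΔt ≥ ℏ/2
hΔf·Δt ≥ ℏ/2

The minimum frequency uncertainty is:
Δf = ℏ/(2hτ) = 1/(4πτ)
Δf = 1/(4π × 2.701e-06 s)
Δf = 2.946e+04 Hz = 29.462 kHz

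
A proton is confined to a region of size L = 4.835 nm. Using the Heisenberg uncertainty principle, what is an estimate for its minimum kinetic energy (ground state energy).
221.902 neV

Using the uncertainty principle to estimate ground state energy:

1. The position uncertainty is approximately the confinement size:
   Δx ≈ L = 4.835e-09 m

2. From ΔxΔp ≥ ℏ/2, the minimum momentum uncertainty is:
   Δp ≈ ℏ/(2L) = 1.091e-26 kg·m/s

3. The kinetic energy is approximately:
   KE ≈ (Δp)²/(2m) = (1.091e-26)²/(2 × 1.673e-27 kg)
   KE ≈ 3.555e-26 J = 221.902 neV

This is an order-of-magnitude estimate of the ground state energy.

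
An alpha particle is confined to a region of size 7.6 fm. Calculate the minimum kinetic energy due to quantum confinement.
22.607 keV

Using the uncertainty principle:

1. Position uncertainty: Δx ≈ 7.600e-15 m
2. Minimum momentum uncertainty: Δp = ℏ/(2Δx) = 6.938e-21 kg·m/s
3. Minimum kinetic energy:
   KE = (Δp)²/(2m) = (6.938e-21)²/(2 × 6.645e-27 kg)
   KE = 3.622e-15 J = 22.607 keV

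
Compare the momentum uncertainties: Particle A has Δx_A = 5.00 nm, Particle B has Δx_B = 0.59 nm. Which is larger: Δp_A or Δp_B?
Particle B has the larger minimum momentum uncertainty, by a factor of 8.47.

For each particle, the minimum momentum uncertainty is Δp_min = ℏ/(2Δx):

Particle A: Δp_A = ℏ/(2×5.000e-09 m) = 1.055e-26 kg·m/s
Particle B: Δp_B = ℏ/(2×5.900e-10 m) = 8.937e-26 kg·m/s

Ratio: Δp_B/Δp_A = 8.47

Since Δp_min ∝ 1/Δx, the particle with smaller position uncertainty (B) has larger momentum uncertainty.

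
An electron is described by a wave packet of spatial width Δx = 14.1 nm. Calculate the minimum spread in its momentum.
3.740 × 10^-27 kg·m/s

For a wave packet, the spatial width Δx and momentum spread Δp are related by the uncertainty principle:
ΔxΔp ≥ ℏ/2

The minimum momentum spread is:
Δp_min = ℏ/(2Δx)
Δp_min = (1.055e-34 J·s) / (2 × 1.410e-08 m)
Δp_min = 3.740e-27 kg·m/s

A wave packet cannot have both a well-defined position and well-defined momentum.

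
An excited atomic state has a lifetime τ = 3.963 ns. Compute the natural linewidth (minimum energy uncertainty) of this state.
83.045 neV

Using the energy-time uncertainty principle:
ΔEΔt ≥ ℏ/2

The lifetime τ represents the time uncertainty Δt.
The natural linewidth (minimum energy uncertainty) is:

ΔE = ℏ/(2τ)
ΔE = (1.055e-34 J·s) / (2 × 3.963e-09 s)
ΔE = 1.331e-26 J = 83.045 neV

This natural linewidth limits the precision of spectroscopic measurements.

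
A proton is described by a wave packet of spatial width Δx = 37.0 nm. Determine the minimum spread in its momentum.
1.425 × 10^-27 kg·m/s

For a wave packet, the spatial width Δx and momentum spread Δp are related by the uncertainty principle:
ΔxΔp ≥ ℏ/2

The minimum momentum spread is:
Δp_min = ℏ/(2Δx)
Δp_min = (1.055e-34 J·s) / (2 × 3.700e-08 m)
Δp_min = 1.425e-27 kg·m/s

A wave packet cannot have both a well-defined position and well-defined momentum.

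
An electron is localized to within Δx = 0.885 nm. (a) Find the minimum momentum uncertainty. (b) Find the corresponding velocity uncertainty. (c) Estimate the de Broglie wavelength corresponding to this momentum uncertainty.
(a) Δp_min = 5.958 × 10^-26 kg·m/s
(b) Δv_min = 65.405 km/s
(c) λ_dB = 11.121 nm

Step-by-step:

(a) From the uncertainty principle:
Δp_min = ℏ/(2Δx) = (1.055e-34 J·s)/(2 × 8.850e-10 m) = 5.958e-26 kg·m/s

(b) The velocity uncertainty:
Δv = Δp/m = (5.958e-26 kg·m/s)/(9.109e-31 kg) = 6.541e+04 m/s = 65.405 km/s

(c) The de Broglie wavelength for this momentum:
λ = h/p = (6.626e-34 J·s)/(5.958e-26 kg·m/s) = 1.112e-08 m = 11.121 nm

Note: The de Broglie wavelength is comparable to the localization size, as expected from wave-particle duality.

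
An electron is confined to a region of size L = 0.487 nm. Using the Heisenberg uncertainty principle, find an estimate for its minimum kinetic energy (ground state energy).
40.161 meV

Using the uncertainty principle to estimate ground state energy:

1. The position uncertainty is approximately the confinement size:
   Δx ≈ L = 4.870e-10 m

2. From ΔxΔp ≥ ℏ/2, the minimum momentum uncertainty is:
   Δp ≈ ℏ/(2L) = 1.083e-25 kg·m/s

3. The kinetic energy is approximately:
   KE ≈ (Δp)²/(2m) = (1.083e-25)²/(2 × 9.109e-31 kg)
   KE ≈ 6.435e-21 J = 40.161 meV

This is an order-of-magnitude estimate of the ground state energy.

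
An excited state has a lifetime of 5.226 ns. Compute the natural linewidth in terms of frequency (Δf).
15.227 MHz

Using the energy-time uncertainty principle and E = hf:
ΔEΔt ≥ ℏ/2
hΔf·Δt ≥ ℏ/2

The minimum frequency uncertainty is:
Δf = ℏ/(2hτ) = 1/(4πτ)
Δf = 1/(4π × 5.226e-09 s)
Δf = 1.523e+07 Hz = 15.227 MHz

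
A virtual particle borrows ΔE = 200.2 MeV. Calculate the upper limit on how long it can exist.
1.644 ys

Using the energy-time uncertainty principle:
ΔEΔt ≥ ℏ/2

For a virtual particle borrowing energy ΔE, the maximum lifetime is:
Δt_max = ℏ/(2ΔE)

Converting energy:
ΔE = 200.2 MeV = 3.208e-11 J

Δt_max = (1.055e-34 J·s) / (2 × 3.208e-11 J)
Δt_max = 1.644e-24 s = 1.644 ys

Virtual particles with higher borrowed energy exist for shorter times.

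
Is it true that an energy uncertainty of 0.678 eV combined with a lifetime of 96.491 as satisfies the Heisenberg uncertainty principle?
No, it violates the uncertainty relation.

Calculate the product ΔEΔt:
ΔE = 0.678 eV = 1.086e-19 J
ΔEΔt = (1.086e-19 J) × (9.649e-17 s)
ΔEΔt = 1.048e-35 J·s

Compare to the minimum allowed value ℏ/2:
ℏ/2 = 5.273e-35 J·s

Since ΔEΔt = 1.048e-35 J·s < 5.273e-35 J·s = ℏ/2,
this violates the uncertainty relation.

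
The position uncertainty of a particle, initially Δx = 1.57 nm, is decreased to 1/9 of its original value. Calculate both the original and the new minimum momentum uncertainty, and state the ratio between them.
Original Δp_min = 3.359 × 10^-26 kg·m/s; new Δp'_min = 3.023 × 10^-25 kg·m/s; ratio Δp'_min/Δp_min = 9.

From the uncertainty principle ΔxΔp ≥ ℏ/2, the minimum momentum uncertainty is Δp_min = ℏ/(2Δx).

Original (Δx = 1.57 nm = 1.570e-09 m):
Δp_min = (1.055e-34 J·s)/(2 × 1.570e-09 m) = 3.359e-26 kg·m/s

When Δx → (1/9)Δx:
Δp'_min = ℏ/(2 × (1/9)Δx) = 9 × ℏ/(2Δx) = 9 × Δp_min
Δp'_min = 9 × 3.359e-26 kg·m/s = 3.023e-25 kg·m/s

Since Δp_min ∝ 1/Δx, when Δx is decreased to 1/9 of its original value, Δp_min increases to 9 times its original value.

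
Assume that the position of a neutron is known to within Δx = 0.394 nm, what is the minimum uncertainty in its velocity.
79.901 m/s

Using the Heisenberg uncertainty principle and Δp = mΔv:
ΔxΔp ≥ ℏ/2
Δx(mΔv) ≥ ℏ/2

The minimum uncertainty in velocity is:
Δv_min = ℏ/(2mΔx)
Δv_min = (1.055e-34 J·s) / (2 × 1.675e-27 kg × 3.940e-10 m)
Δv_min = 7.990e+01 m/s = 79.901 m/s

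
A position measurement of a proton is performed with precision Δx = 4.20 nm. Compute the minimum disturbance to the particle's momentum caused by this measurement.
1.255 × 10^-26 kg·m/s

The uncertainty principle implies that measuring position disturbs momentum:
ΔxΔp ≥ ℏ/2

When we measure position with precision Δx, we necessarily introduce a momentum uncertainty:
Δp ≥ ℏ/(2Δx)
Δp_min = (1.055e-34 J·s) / (2 × 4.200e-09 m)
Δp_min = 1.255e-26 kg·m/s

The more precisely we measure position, the greater the momentum disturbance.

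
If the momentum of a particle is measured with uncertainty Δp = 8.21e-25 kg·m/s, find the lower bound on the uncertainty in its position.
64.225 pm

Using the Heisenberg uncertainty principle:
ΔxΔp ≥ ℏ/2

The minimum uncertainty in position is:
Δx_min = ℏ/(2Δp)
Δx_min = (1.055e-34 J·s) / (2 × 8.210e-25 kg·m/s)
Δx_min = 6.422e-11 m = 64.225 pm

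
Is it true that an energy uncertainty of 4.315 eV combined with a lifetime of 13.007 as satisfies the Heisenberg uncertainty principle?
No, it violates the uncertainty relation.

Calculate the product ΔEΔt:
ΔE = 4.315 eV = 6.913e-19 J
ΔEΔt = (6.913e-19 J) × (1.301e-17 s)
ΔEΔt = 8.992e-36 J·s

Compare to the minimum allowed value ℏ/2:
ℏ/2 = 5.273e-35 J·s

Since ΔEΔt = 8.992e-36 J·s < 5.273e-35 J·s = ℏ/2,
this violates the uncertainty relation.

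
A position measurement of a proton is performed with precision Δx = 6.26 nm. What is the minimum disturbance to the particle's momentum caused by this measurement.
8.423 × 10^-27 kg·m/s

The uncertainty principle implies that measuring position disturbs momentum:
ΔxΔp ≥ ℏ/2

When we measure position with precision Δx, we necessarily introduce a momentum uncertainty:
Δp ≥ ℏ/(2Δx)
Δp_min = (1.055e-34 J·s) / (2 × 6.260e-09 m)
Δp_min = 8.423e-27 kg·m/s

The more precisely we measure position, the greater the momentum disturbance.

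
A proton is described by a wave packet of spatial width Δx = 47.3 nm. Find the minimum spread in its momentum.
1.115 × 10^-27 kg·m/s

For a wave packet, the spatial width Δx and momentum spread Δp are related by the uncertainty principle:
ΔxΔp ≥ ℏ/2

The minimum momentum spread is:
Δp_min = ℏ/(2Δx)
Δp_min = (1.055e-34 J·s) / (2 × 4.730e-08 m)
Δp_min = 1.115e-27 kg·m/s

A wave packet cannot have both a well-defined position and well-defined momentum.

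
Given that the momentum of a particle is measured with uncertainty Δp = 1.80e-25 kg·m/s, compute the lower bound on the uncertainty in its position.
292.937 pm

Using the Heisenberg uncertainty principle:
ΔxΔp ≥ ℏ/2

The minimum uncertainty in position is:
Δx_min = ℏ/(2Δp)
Δx_min = (1.055e-34 J·s) / (2 × 1.800e-25 kg·m/s)
Δx_min = 2.929e-10 m = 292.937 pm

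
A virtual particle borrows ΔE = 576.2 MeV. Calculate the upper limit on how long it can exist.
5.712 × 10^-25 s

Using the energy-time uncertainty principle:
ΔEΔt ≥ ℏ/2

For a virtual particle borrowing energy ΔE, the maximum lifetime is:
Δt_max = ℏ/(2ΔE)

Converting energy:
ΔE = 576.2 MeV = 9.232e-11 J

Δt_max = (1.055e-34 J·s) / (2 × 9.232e-11 J)
Δt_max = 5.712e-25 s = 5.712 × 10^-25 s

Virtual particles with higher borrowed energy exist for shorter times.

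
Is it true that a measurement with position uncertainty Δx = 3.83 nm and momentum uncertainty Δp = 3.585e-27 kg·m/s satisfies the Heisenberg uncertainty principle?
No, it violates the uncertainty principle (impossible measurement).

Calculate the product ΔxΔp:
ΔxΔp = (3.830e-09 m) × (3.585e-27 kg·m/s)
ΔxΔp = 1.373e-35 J·s

Compare to the minimum allowed value ℏ/2:
ℏ/2 = 5.273e-35 J·s

Since ΔxΔp = 1.373e-35 J·s < 5.273e-35 J·s = ℏ/2,
the measurement violates the uncertainty principle.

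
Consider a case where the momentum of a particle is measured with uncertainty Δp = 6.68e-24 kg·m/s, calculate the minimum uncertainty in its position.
7.894 pm

Using the Heisenberg uncertainty principle:
ΔxΔp ≥ ℏ/2

The minimum uncertainty in position is:
Δx_min = ℏ/(2Δp)
Δx_min = (1.055e-34 J·s) / (2 × 6.680e-24 kg·m/s)
Δx_min = 7.894e-12 m = 7.894 pm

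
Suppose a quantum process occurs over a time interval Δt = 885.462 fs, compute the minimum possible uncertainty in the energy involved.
371.677 μeV

Using the energy-time uncertainty principle:
ΔEΔt ≥ ℏ/2

The minimum uncertainty in energy is:
ΔE_min = ℏ/(2Δt)
ΔE_min = (1.055e-34 J·s) / (2 × 8.855e-13 s)
ΔE_min = 5.955e-23 J = 371.677 μeV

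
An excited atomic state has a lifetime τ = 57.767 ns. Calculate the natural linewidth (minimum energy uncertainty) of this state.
5.697 neV

Using the energy-time uncertainty principle:
ΔEΔt ≥ ℏ/2

The lifetime τ represents the time uncertainty Δt.
The natural linewidth (minimum energy uncertainty) is:

ΔE = ℏ/(2τ)
ΔE = (1.055e-34 J·s) / (2 × 5.777e-08 s)
ΔE = 9.128e-28 J = 5.697 neV

This natural linewidth limits the precision of spectroscopic measurements.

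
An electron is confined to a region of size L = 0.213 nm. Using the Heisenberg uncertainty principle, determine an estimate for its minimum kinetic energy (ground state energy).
209.944 meV

Using the uncertainty principle to estimate ground state energy:

1. The position uncertainty is approximately the confinement size:
   Δx ≈ L = 2.130e-10 m

2. From ΔxΔp ≥ ℏ/2, the minimum momentum uncertainty is:
   Δp ≈ ℏ/(2L) = 2.476e-25 kg·m/s

3. The kinetic energy is approximately:
   KE ≈ (Δp)²/(2m) = (2.476e-25)²/(2 × 9.109e-31 kg)
   KE ≈ 3.364e-20 J = 209.944 meV

This is an order-of-magnitude estimate of the ground state energy.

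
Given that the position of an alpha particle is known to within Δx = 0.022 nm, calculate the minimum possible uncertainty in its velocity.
360.704 m/s

Using the Heisenberg uncertainty principle and Δp = mΔv:
ΔxΔp ≥ ℏ/2
Δx(mΔv) ≥ ℏ/2

The minimum uncertainty in velocity is:
Δv_min = ℏ/(2mΔx)
Δv_min = (1.055e-34 J·s) / (2 × 6.645e-27 kg × 2.200e-11 m)
Δv_min = 3.607e+02 m/s = 360.704 m/s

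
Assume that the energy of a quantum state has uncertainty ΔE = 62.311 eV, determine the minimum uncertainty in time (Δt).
5.282 as

Using the energy-time uncertainty principle:
ΔEΔt ≥ ℏ/2

The minimum uncertainty in time is:
Δt_min = ℏ/(2ΔE)
Δt_min = (1.055e-34 J·s) / (2 × 9.983e-18 J)
Δt_min = 5.282e-18 s = 5.282 as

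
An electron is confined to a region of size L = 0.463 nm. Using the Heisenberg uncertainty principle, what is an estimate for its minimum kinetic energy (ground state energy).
44.433 meV

Using the uncertainty principle to estimate ground state energy:

1. The position uncertainty is approximately the confinement size:
   Δx ≈ L = 4.630e-10 m

2. From ΔxΔp ≥ ℏ/2, the minimum momentum uncertainty is:
   Δp ≈ ℏ/(2L) = 1.139e-25 kg·m/s

3. The kinetic energy is approximately:
   KE ≈ (Δp)²/(2m) = (1.139e-25)²/(2 × 9.109e-31 kg)
   KE ≈ 7.119e-21 J = 44.433 meV

This is an order-of-magnitude estimate of the ground state energy.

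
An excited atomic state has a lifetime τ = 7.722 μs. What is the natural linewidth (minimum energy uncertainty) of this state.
42.619 peV

Using the energy-time uncertainty principle:
ΔEΔt ≥ ℏ/2

The lifetime τ represents the time uncertainty Δt.
The natural linewidth (minimum energy uncertainty) is:

ΔE = ℏ/(2τ)
ΔE = (1.055e-34 J·s) / (2 × 7.722e-06 s)
ΔE = 6.828e-30 J = 42.619 peV

This natural linewidth limits the precision of spectroscopic measurements.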